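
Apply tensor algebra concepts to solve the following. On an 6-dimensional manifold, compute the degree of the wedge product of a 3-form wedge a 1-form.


The degree of a wedge product is the sum of the degrees of the individual forms.
Degrees: 3, 1
Total degree = 3 + 1 = 4

4


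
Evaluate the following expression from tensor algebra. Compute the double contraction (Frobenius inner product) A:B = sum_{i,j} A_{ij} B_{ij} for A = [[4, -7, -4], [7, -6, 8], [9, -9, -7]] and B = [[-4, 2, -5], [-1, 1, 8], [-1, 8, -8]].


A:B = sum over all i,j of A_{ij} * B_{ij}.
Row 1: 4*-4=-16, -7*2=-14, -4*-5=20 => row sum = -10
Row 2: 7*-1=-7, -6*1=-6, 8*8=64 => row sum = 51
Row 3: 9*-1=-9, -9*8=-72, -7*-8=56 => row sum = -25
Total = -10 + 51 + -25 = 16

16


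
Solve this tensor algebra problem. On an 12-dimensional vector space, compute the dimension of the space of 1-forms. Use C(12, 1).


The dimension of the space of p-forms on an n-dimensional space is C(n, p).
n = 12, p = 1
C(12, 1) = 12! / (1! * 11!) = 12

12


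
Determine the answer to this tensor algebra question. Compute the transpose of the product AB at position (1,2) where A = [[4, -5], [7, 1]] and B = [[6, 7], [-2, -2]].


(AB)^T_{ij} = (AB)_{ji} = sum_k A_{jk} B_{ki}.
For i=1, j=2 we need (AB)_{21}:
A_{21} * B_{11} = 7 * 6 = 42
A_{22} * B_{21} = 1 * -2 = -2
Sum = 42 + -2 = 40

40


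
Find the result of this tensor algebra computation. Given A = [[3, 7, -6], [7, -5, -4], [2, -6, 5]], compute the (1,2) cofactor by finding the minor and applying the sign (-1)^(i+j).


To find cofactor C_{12}, delete row 1 and column 2.
The resulting 2x2 submatrix is: [[7, -4], [2, 5]]
Minor M_{12} = 7*5 - -4*2
  = 35 - -8 = 43
Sign = (-1)^(1+2) = (-1)^3 = -1
Cofactor C_{12} = -1 * 43 = -43

-43


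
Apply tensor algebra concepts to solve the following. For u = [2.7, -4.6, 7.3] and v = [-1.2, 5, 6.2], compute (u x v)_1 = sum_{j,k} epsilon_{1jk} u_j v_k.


(u x v)_1 = sum_{j,k} epsilon_{1jk} u_j v_k. Only permutations of (1,2,3) contribute; the two non-zero terms are:
eps_{123} u_2 v_3 = 1 * -4.6 * 6.2 = -28.52
eps_{132} u_3 v_2 = -1 * 7.3 * 5 = -36.5
(u x v)_1 = -65.02

-65.02


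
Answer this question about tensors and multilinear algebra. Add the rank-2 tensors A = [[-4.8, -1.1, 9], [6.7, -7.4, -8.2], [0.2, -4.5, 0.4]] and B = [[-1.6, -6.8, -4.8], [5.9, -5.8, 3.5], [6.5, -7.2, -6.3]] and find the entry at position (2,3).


Tensor addition is component-wise: (A + B)_{ij} = A_{ij} + B_{ij}.
A_{23} = -8.2
B_{23} = 3.5
(A + B)_{23} = -8.2 + 3.5 = -4.7

-4.7


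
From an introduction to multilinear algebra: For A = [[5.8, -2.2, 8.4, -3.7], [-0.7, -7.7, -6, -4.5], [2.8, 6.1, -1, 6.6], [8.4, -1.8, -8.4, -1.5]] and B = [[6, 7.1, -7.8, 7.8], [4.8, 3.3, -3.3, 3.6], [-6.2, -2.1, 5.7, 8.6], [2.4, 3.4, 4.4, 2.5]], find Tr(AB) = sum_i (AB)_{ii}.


Tr(AB) = sum_i (AB)_{ii} where (AB)_{ii} = sum_k A_{ik} B_{ki}.
(AB)_{11} = 5.8*6 + -2.2*4.8 + 8.4*-6.2 + -3.7*2.4 = -36.72
(AB)_{22} = -0.7*7.1 + -7.7*3.3 + -6*-2.1 + -4.5*3.4 = -33.08
(AB)_{33} = 2.8*-7.8 + 6.1*-3.3 + -1*5.7 + 6.6*4.4 = -18.63
(AB)_{44} = 8.4*7.8 + -1.8*3.6 + -8.4*8.6 + -1.5*2.5 = -16.95
Tr(AB) = -36.72 + -33.08 + -18.63 + -16.95 = -105.38

-105.38


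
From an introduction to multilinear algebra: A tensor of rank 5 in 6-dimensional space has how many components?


The number of components of a rank-r tensor in d dimensions is d^r.
Here d = 6 and r = 5.
6^5 = 7776

7776


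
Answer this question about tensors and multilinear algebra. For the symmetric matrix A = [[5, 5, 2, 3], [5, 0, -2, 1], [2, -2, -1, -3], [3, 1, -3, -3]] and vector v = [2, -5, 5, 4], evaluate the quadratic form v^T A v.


First compute Av:
(Av)_1 = 5*2 + 5*-5 + 2*5 + 3*4 = 7
(Av)_2 = 5*2 + 0*-5 + -2*5 + 1*4 = 4
(Av)_3 = 2*2 + -2*-5 + -1*5 + -3*4 = -3
(Av)_4 = 3*2 + 1*-5 + -3*5 + -3*4 = -26
Av = [7, 4, -3, -26]
Then v^T (Av) = 2*7 + -5*4 + 5*-3 + 4*-26
= 14 + -20 + -15 + -104 = -125

-125


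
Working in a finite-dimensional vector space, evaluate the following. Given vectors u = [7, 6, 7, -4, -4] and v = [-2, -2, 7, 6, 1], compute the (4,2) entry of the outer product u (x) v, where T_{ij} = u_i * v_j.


The outer product entry T_{ij} = u_i * v_j.
We need i=4, j=2.
u_4 = -4, v_2 = -2
T_{4,2} = -4 * -2 = 8

8


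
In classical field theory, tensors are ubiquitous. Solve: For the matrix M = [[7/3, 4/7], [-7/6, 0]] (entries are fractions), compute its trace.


The trace is the sum of diagonal entries.
Diagonal: M[1,1] = 7/3, M[2,2] = 0
Tr(M) = 7/3 + 0
Computing step by step:
After adding M[1,1]: 7/3
After adding M[2,2]: 7/3
Tr(M) = 7/3

7/3


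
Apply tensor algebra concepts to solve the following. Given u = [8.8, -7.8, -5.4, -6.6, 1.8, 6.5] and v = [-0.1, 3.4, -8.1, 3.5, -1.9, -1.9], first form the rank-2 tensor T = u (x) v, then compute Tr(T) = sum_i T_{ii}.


The outer product gives T_{ij} = u_i v_j.
The trace (contraction) is Tr(T) = sum_i T_{ii} = sum_i u_i v_i.
Diagonal entries:
T_{11} = u_1 * v_1 = 8.8 * -0.1 = -0.88
T_{22} = u_2 * v_2 = -7.8 * 3.4 = -26.52
T_{33} = u_3 * v_3 = -5.4 * -8.1 = 43.74
T_{44} = u_4 * v_4 = -6.6 * 3.5 = -23.1
T_{55} = u_5 * v_5 = 1.8 * -1.9 = -3.42
T_{66} = u_6 * v_6 = 6.5 * -1.9 = -12.35
Tr(T) = -0.88 + -26.52 + 43.74 + -23.1 + -3.42 + -12.35 = -22.53

-22.53


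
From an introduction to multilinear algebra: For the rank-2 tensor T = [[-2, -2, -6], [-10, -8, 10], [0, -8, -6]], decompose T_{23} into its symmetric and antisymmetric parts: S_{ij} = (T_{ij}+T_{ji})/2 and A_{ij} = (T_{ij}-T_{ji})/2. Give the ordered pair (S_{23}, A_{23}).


T_{23} = 10
T_{32} = -8
S_{23} = (10 + -8)/2 = 2/2 = 1
A_{23} = (10 - -8)/2 = 18/2 = 9
Check: S + A = 1 + 9 = 10 = T_{23}.

(1, 9)


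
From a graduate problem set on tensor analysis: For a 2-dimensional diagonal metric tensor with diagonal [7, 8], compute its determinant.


For a diagonal metric, the determinant is the product of diagonal entries.
Diagonal entries: 7, 8
det(g) = 7 * 8 = 56

56


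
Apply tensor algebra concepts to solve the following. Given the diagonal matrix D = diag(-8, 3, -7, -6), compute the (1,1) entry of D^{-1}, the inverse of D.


For a diagonal matrix, the inverse has entries (D^{-1})_{ii} = 1/d_{ii}.
The diagonal entries are: d_{11} = -8, d_{22} = 3, d_{33} = -7, d_{44} = -6
We need (D^{-1})_{11} = 1/d_{11} = 1/-8 = -1/8

-1/8


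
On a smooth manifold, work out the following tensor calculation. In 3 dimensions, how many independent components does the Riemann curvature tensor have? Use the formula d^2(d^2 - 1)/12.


The Riemann tensor in d dimensions has d^2(d^2 - 1)/12 independent components.
d = 3, so d^2 = 9
d^2 - 1 = 8
d^2(d^2 - 1) = 9 * 8 = 72
Divide by 12: 72 / 12 = 6

6


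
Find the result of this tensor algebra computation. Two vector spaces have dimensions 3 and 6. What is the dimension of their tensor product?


The dimension of a tensor product is the product of dimensions.
dim(V) = 3, dim(W) = 6
dim(V (x) W) = 3 * 6 = 18

18


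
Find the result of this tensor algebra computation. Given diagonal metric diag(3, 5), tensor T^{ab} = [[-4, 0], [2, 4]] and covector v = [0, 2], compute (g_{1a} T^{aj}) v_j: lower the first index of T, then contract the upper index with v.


Step 1: lower the first index. For a diagonal metric, g_{ia} T^{aj} = g_{ii} T^{ij} (no sum on i).
g_{11} = 3
S_1{}^1 = 3 * T^{11} = 3 * -4 = -12
S_1{}^2 = 3 * T^{12} = 3 * 0 = 0
Step 2: contract S_1{}^j with v_j.
S_1{}^1 * v_1 = -12 * 0 = 0
S_1{}^2 * v_2 = 0 * 2 = 0
Result = 0 + 0 = 0

0


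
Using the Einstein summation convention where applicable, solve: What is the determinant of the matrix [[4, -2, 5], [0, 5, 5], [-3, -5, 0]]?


Expanding along the first row, det(A) = a11*M_11 - a12*M_12 + a13*M_13, where M_1j is the (1,j) minor.
Minor M_11 = 5*0 - 5*-5 = 25
Minor M_12 = 0*0 - 5*-3 = 15
Minor M_13 = 0*-5 - 5*-3 = 15
det = 4*(25) - -2*(15) + 5*(15)
    = 100 - -30 + 75
    = 205

205


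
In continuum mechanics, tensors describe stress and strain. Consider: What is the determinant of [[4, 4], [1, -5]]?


For a 2x2 matrix [[a, b], [c, d]], det = a*d - b*c.
a = 4, b = 4, c = 1, d = -5
a*d = 4 * -5 = -20
b*c = 4 * 1 = 4
det = -20 - 4 = -24

-24


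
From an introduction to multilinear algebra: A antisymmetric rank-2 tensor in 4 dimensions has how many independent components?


A antisymmetric rank-2 tensor in d dimensions has d(d-1)/2 independent components.
d = 4
d(d-1)/2 = 4 * 3 / 2 = 12 / 2 = 6

6


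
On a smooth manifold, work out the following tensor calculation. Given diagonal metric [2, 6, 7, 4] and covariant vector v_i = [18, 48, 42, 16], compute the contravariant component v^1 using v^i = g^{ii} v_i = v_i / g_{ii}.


To raise an index with a diagonal metric: v^i = v_i / g_{ii}.
For index 1: v_1 = 18, g_{11} = 2
v^1 = 18 / 2 = 9

9


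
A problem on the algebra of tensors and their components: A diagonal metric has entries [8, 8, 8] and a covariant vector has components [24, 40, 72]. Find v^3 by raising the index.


To raise an index with a diagonal metric: v^i = v_i / g_{ii}.
For index 3: v_3 = 72, g_{33} = 8
v^3 = 72 / 8 = 9

9


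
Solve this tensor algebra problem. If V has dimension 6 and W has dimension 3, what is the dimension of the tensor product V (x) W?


The dimension of a tensor product is the product of dimensions.
dim(V) = 6, dim(W) = 3
dim(V (x) W) = 6 * 3 = 18

18


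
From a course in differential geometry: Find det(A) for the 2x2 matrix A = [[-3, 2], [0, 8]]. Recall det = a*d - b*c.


For a 2x2 matrix [[a, b], [c, d]], det = a*d - b*c.
a = -3, b = 2, c = 0, d = 8
a*d = -3 * 8 = -24
b*c = 2 * 0 = 0
det = -24 - 0 = -24

-24


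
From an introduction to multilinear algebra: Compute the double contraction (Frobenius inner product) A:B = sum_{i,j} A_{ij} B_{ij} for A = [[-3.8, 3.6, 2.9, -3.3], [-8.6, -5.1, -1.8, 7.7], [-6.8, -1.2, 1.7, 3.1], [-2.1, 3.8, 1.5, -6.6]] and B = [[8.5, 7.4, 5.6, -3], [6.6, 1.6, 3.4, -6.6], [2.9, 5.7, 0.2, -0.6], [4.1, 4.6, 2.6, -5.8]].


A:B = sum over all i,j of A_{ij} * B_{ij}.
Row 1: -3.8*8.5=-32.3, 3.6*7.4=26.64, 2.9*5.6=16.24, -3.3*-3=9.9 => row sum = 20.48
Row 2: -8.6*6.6=-56.76, -5.1*1.6=-8.16, -1.8*3.4=-6.12, 7.7*-6.6=-50.82 => row sum = -121.86
Row 3: -6.8*2.9=-19.72, -1.2*5.7=-6.84, 1.7*0.2=0.34, 3.1*-0.6=-1.86 => row sum = -28.08
Row 4: -2.1*4.1=-8.61, 3.8*4.6=17.48, 1.5*2.6=3.9, -6.6*-5.8=38.28 => row sum = 51.05
Total = 20.48 + -121.86 + -28.08 + 51.05 = -78.41

-78.41


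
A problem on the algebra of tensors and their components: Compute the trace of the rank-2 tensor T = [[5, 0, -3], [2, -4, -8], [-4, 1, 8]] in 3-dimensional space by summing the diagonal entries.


The contraction (trace) of a rank-2 tensor is the sum of its diagonal elements.
Diagonal entries: A[1,1] = 5, A[2,2] = -4, A[3,3] = 8
Tr(A) = 5 + -4 + 8 = 9

9


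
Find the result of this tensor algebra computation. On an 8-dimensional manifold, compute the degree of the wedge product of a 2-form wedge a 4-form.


The degree of a wedge product is the sum of the degrees of the individual forms.
Degrees: 2, 4
Total degree = 2 + 4 = 6

6


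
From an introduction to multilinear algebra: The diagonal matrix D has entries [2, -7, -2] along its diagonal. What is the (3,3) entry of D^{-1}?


For a diagonal matrix, the inverse has entries (D^{-1})_{ii} = 1/d_{ii}.
The diagonal entries are: d_{11} = 2, d_{22} = -7, d_{33} = -2
We need (D^{-1})_{33} = 1/d_{33} = 1/-2 = -1/2

-1/2


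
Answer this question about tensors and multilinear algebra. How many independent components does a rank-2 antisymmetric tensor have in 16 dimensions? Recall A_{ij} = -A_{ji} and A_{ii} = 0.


An antisymmetric rank-2 tensor satisfies A_{ij} = -A_{ji}, so diagonal entries are zero.
The independent components are the upper-triangular entries: C(n, 2) = n(n-1)/2.
n = 16
C(16, 2) = 16 * 15 / 2 = 240 / 2 = 120

120


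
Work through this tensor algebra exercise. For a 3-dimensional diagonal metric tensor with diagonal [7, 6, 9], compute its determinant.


For a diagonal metric, the determinant is the product of diagonal entries.
Diagonal entries: 7, 6, 9
det(g) = 7 * 6 * 9 = 378

378


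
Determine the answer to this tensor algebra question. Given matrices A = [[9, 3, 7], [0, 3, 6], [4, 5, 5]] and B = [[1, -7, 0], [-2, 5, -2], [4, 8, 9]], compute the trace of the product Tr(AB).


Tr(AB) = sum_i (AB)_{ii} where (AB)_{ii} = sum_k A_{ik} B_{ki}.
(AB)_{11} = 9*1 + 3*-2 + 7*4 = 31
(AB)_{22} = 0*-7 + 3*5 + 6*8 = 63
(AB)_{33} = 4*0 + 5*-2 + 5*9 = 35
Tr(AB) = 31 + 63 + 35 = 129

129


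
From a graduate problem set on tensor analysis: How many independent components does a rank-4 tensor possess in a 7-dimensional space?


The number of components of a rank-r tensor in d dimensions is d^r.
Here d = 7 and r = 4.
7^4 = 2401

2401


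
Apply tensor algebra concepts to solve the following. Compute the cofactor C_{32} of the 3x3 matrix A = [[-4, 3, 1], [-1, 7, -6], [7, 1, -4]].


To find cofactor C_{32}, delete row 3 and column 2.
The resulting 2x2 submatrix is: [[-4, 1], [-1, -6]]
Minor M_{32} = -4*-6 - 1*-1
  = 24 - -1 = 25
Sign = (-1)^(3+2) = (-1)^5 = -1
Cofactor C_{32} = -1 * 25 = -25

-25


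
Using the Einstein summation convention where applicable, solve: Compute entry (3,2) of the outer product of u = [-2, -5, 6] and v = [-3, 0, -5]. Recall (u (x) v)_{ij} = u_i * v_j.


The outer product entry T_{ij} = u_i * v_j.
We need i=3, j=2.
u_3 = 6, v_2 = 0
T_{3,2} = 6 * 0 = 0

0


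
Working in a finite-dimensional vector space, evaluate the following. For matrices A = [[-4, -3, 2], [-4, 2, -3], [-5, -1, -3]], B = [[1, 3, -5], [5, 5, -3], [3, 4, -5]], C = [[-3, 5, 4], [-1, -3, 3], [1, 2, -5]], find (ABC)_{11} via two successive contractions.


(ABC)_{11} = sum_m (AB)_{1m} C_{m1}. First compute row 1 of AB.
(AB)_{11} = -4*1 + -3*5 + 2*3 = -13
(AB)_{12} = -4*3 + -3*5 + 2*4 = -19
(AB)_{13} = -4*-5 + -3*-3 + 2*-5 = 19
Now contract with column 1 of C:
(AB)_{11} * C_{11} = -13 * -3 = 39
(AB)_{12} * C_{21} = -19 * -1 = 19
(AB)_{13} * C_{31} = 19 * 1 = 19
(ABC)_{11} = 39 + 19 + 19 = 77

77


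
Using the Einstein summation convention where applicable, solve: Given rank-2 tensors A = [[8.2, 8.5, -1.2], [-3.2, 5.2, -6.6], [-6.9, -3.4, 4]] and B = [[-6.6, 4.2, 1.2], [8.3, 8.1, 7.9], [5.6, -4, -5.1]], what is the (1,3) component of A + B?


Tensor addition is component-wise: (A + B)_{ij} = A_{ij} + B_{ij}.
A_{13} = -1.2
B_{13} = 1.2
(A + B)_{13} = -1.2 + 1.2 = 0

0


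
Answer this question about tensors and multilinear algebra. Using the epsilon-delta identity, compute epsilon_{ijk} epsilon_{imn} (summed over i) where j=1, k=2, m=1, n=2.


Using the identity: epsilon_{ijk} epsilon_{imn} = delta_{jm} delta_{kn} - delta_{jn} delta_{km}.
delta_{11} = 1
delta_{22} = 1
delta_{12} = 0
delta_{21} = 0
Result = 1 * 1 - 0 * 0 = 1 - 0 = 1

1


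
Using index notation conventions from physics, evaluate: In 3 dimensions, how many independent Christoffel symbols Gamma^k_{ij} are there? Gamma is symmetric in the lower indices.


Christoffel symbols Gamma^k_{ij} are symmetric in i,j, so there are d * d(d+1)/2 independent symbols.
d = 3
d(d+1)/2 = 3 * 4 / 2 = 6
Total = 3 * 6 = 18

18


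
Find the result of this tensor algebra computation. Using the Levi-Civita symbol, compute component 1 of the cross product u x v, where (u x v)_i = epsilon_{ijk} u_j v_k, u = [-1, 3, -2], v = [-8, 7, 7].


(u x v)_1 = sum_{j,k} epsilon_{1jk} u_j v_k. Only permutations of (1,2,3) contribute; the two non-zero terms are:
eps_{123} u_2 v_3 = 1 * 3 * 7 = 21
eps_{132} u_3 v_2 = -1 * -2 * 7 = 14
(u x v)_1 = 35

35


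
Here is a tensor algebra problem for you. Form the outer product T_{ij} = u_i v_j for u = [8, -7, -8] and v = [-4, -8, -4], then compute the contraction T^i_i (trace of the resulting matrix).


The outer product gives T_{ij} = u_i v_j.
The trace (contraction) is Tr(T) = sum_i T_{ii} = sum_i u_i v_i.
Diagonal entries:
T_{11} = u_1 * v_1 = 8 * -4 = -32
T_{22} = u_2 * v_2 = -7 * -8 = 56
T_{33} = u_3 * v_3 = -8 * -4 = 32
Tr(T) = -32 + 56 + 32 = 56

56


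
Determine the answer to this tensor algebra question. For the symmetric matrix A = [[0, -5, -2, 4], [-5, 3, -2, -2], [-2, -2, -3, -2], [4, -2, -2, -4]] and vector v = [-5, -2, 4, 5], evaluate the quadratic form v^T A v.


First compute Av:
(Av)_1 = 0*-5 + -5*-2 + -2*4 + 4*5 = 22
(Av)_2 = -5*-5 + 3*-2 + -2*4 + -2*5 = 1
(Av)_3 = -2*-5 + -2*-2 + -3*4 + -2*5 = -8
(Av)_4 = 4*-5 + -2*-2 + -2*4 + -4*5 = -44
Av = [22, 1, -8, -44]
Then v^T (Av) = -5*22 + -2*1 + 4*-8 + 5*-44
= -110 + -2 + -32 + -220 = -364

-364


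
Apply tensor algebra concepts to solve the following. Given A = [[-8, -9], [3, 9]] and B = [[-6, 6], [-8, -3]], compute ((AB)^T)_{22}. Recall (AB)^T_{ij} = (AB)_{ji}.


(AB)^T_{ij} = (AB)_{ji} = sum_k A_{jk} B_{ki}.
For i=2, j=2 we need (AB)_{22}:
A_{21} * B_{12} = 3 * 6 = 18
A_{22} * B_{22} = 9 * -3 = -27
Sum = 18 + -27 = -9

-9


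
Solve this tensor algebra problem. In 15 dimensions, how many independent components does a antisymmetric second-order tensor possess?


A antisymmetric rank-2 tensor in d dimensions has d(d-1)/2 independent components.
d = 15
d(d-1)/2 = 15 * 14 / 2 = 210 / 2 = 105

105


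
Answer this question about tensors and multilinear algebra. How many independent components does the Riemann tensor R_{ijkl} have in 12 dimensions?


The Riemann tensor in d dimensions has d^2(d^2 - 1)/12 independent components.
d = 12, so d^2 = 144
d^2 - 1 = 143
d^2(d^2 - 1) = 144 * 143 = 20592
Divide by 12: 20592 / 12 = 1716

1716


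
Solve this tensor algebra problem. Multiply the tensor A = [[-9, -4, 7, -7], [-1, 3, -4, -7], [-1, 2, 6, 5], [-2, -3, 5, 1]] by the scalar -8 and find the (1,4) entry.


Scalar multiplication: (cA)_{ij} = c * A_{ij}.
c = -8
A_{14} = -7
(cA)_{14} = -8 * -7 = 56

56


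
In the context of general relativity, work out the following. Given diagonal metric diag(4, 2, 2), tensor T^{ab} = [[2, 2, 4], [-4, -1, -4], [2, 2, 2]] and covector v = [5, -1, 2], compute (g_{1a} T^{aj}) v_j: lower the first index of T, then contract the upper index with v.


Step 1: lower the first index. For a diagonal metric, g_{ia} T^{aj} = g_{ii} T^{ij} (no sum on i).
g_{11} = 4
S_1{}^1 = 4 * T^{11} = 4 * 2 = 8
S_1{}^2 = 4 * T^{12} = 4 * 2 = 8
S_1{}^3 = 4 * T^{13} = 4 * 4 = 16
Step 2: contract S_1{}^j with v_j.
S_1{}^1 * v_1 = 8 * 5 = 40
S_1{}^2 * v_2 = 8 * -1 = -8
S_1{}^3 * v_3 = 16 * 2 = 32
Result = 40 + -8 + 32 = 64

64


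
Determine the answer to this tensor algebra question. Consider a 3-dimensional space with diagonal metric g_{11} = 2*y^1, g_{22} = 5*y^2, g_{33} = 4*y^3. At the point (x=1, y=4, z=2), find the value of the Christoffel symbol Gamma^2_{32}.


For a diagonal metric, Gamma^k_{ij} = (1/2) g^{kk} (dg_{ik}/dx_j + dg_{jk}/dx_i - dg_{ij}/dx_k).
The metric is diagonal, so g_{ab} = 0 for a != b.
At the given point: g_{11} = 8, g_{22} = 80, g_{33} = 256
g^{22} = 1/80
dg_{32}/dx_2 = 0 (off-diagonal)
dg_{22}/dx_3 = dg_{22}/dx_3 = 0
dg_{32}/dx_2 = 0 (off-diagonal)
Numerator = 0 + 0 - 0 = 0
Gamma^2_{32} = 0 / (2 * 80) = 0

0


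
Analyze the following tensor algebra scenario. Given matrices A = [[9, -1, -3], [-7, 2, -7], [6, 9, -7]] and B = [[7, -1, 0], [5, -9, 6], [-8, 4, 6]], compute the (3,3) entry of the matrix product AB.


(AB)_{ij} = sum_k A_{ik} B_{kj}.
For i=3, j=3:
A_{31} * B_{13} = 6 * 0 = 0
A_{32} * B_{23} = 9 * 6 = 54
A_{33} * B_{33} = -7 * 6 = -42
Sum = 0 + 54 + -42 = 12

12


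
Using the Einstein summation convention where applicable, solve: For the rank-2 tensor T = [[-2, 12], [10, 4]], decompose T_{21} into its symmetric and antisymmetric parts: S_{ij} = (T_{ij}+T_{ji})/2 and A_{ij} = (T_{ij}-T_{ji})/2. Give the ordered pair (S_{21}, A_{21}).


T_{21} = 10
T_{12} = 12
S_{21} = (10 + 12)/2 = 22/2 = 11
A_{21} = (10 - 12)/2 = -2/2 = -1
Check: S + A = 11 + -1 = 10 = T_{21}.

(11, -1)


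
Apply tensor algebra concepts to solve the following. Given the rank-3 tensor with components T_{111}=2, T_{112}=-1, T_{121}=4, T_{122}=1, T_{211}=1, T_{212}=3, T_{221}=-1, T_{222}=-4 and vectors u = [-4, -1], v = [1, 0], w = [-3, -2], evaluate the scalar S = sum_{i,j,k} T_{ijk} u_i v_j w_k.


S = sum over i,j,k of T_{ijk} u_i v_j w_k. Expanding all 8 terms:
T_{111}*u_1*v_1*w_1 = 2*-4*1*-3 = 24  (running total: 24)
T_{112}*u_1*v_1*w_2 = -1*-4*1*-2 = -8  (running total: 16)
T_{121}*u_1*v_2*w_1 = 4*-4*0*-3 = 0  (running total: 16)
T_{122}*u_1*v_2*w_2 = 1*-4*0*-2 = 0  (running total: 16)
T_{211}*u_2*v_1*w_1 = 1*-1*1*-3 = 3  (running total: 19)
T_{212}*u_2*v_1*w_2 = 3*-1*1*-2 = 6  (running total: 25)
T_{221}*u_2*v_2*w_1 = -1*-1*0*-3 = 0  (running total: 25)
T_{222}*u_2*v_2*w_2 = -4*-1*0*-2 = 0  (running total: 25)
S = 25

25


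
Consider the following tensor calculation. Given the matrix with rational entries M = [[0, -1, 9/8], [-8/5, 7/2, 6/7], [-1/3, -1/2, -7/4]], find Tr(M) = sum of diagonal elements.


The trace is the sum of diagonal entries.
Diagonal: M[1,1] = 0, M[2,2] = 7/2, M[3,3] = -7/4
Tr(M) = 0 + 7/2 + -7/4
Computing step by step:
After adding M[1,1]: 0
After adding M[2,2]: 7/2
After adding M[3,3]: 7/4
Tr(M) = 7/4

7/4


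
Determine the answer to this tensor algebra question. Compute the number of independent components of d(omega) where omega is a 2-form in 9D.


The exterior derivative of a p-form is a (p+1)-form.
Its number of independent components is C(n, p+1).
n = 9, p+1 = 3
C(9, 3) = 84

84


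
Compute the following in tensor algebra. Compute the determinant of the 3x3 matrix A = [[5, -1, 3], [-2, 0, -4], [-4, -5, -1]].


Expanding along the first row, det(A) = a11*M_11 - a12*M_12 + a13*M_13, where M_1j is the (1,j) minor.
Minor M_11 = 0*-1 - -4*-5 = -20
Minor M_12 = -2*-1 - -4*-4 = -14
Minor M_13 = -2*-5 - 0*-4 = 10
det = 5*(-20) - -1*(-14) + 3*(10)
    = -100 - 14 + 30
    = -84

-84


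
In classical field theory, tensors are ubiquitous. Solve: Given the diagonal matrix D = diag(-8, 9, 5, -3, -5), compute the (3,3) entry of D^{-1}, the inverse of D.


For a diagonal matrix, the inverse has entries (D^{-1})_{ii} = 1/d_{ii}.
The diagonal entries are: d_{11} = -8, d_{22} = 9, d_{33} = 5, d_{44} = -3, d_{55} = -5
We need (D^{-1})_{33} = 1/d_{33} = 1/5 = 1/5

1/5


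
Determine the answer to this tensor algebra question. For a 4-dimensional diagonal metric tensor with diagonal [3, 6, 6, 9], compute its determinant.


For a diagonal metric, the determinant is the product of diagonal entries.
Diagonal entries: 3, 6, 6, 9
det(g) = 3 * 6 * 6 * 9 = 972

972


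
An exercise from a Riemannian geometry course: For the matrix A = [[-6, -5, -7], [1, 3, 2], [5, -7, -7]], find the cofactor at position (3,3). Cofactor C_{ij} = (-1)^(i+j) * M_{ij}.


To find cofactor C_{33}, delete row 3 and column 3.
The resulting 2x2 submatrix is: [[-6, -5], [1, 3]]
Minor M_{33} = -6*3 - -5*1
  = -18 - -5 = -13
Sign = (-1)^(3+3) = (-1)^6 = 1
Cofactor C_{33} = 1 * -13 = -13

-13


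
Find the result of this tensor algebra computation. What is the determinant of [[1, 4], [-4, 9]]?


For a 2x2 matrix [[a, b], [c, d]], det = a*d - b*c.
a = 1, b = 4, c = -4, d = 9
a*d = 1 * 9 = 9
b*c = 4 * -4 = -16
det = 9 - -16 = 25

25


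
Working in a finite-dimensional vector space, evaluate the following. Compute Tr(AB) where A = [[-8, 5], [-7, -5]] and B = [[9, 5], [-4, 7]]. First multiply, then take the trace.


Tr(AB) = sum_i (AB)_{ii} where (AB)_{ii} = sum_k A_{ik} B_{ki}.
(AB)_{11} = -8*9 + 5*-4 = -92
(AB)_{22} = -7*5 + -5*7 = -70
Tr(AB) = -92 + -70 = -162

-162


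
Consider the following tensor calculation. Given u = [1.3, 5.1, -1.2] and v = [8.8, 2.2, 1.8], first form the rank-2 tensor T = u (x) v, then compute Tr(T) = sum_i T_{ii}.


The outer product gives T_{ij} = u_i v_j.
The trace (contraction) is Tr(T) = sum_i T_{ii} = sum_i u_i v_i.
Diagonal entries:
T_{11} = u_1 * v_1 = 1.3 * 8.8 = 11.44
T_{22} = u_2 * v_2 = 5.1 * 2.2 = 11.22
T_{33} = u_3 * v_3 = -1.2 * 1.8 = -2.16
Tr(T) = 11.44 + 11.22 + -2.16 = 20.5

20.5


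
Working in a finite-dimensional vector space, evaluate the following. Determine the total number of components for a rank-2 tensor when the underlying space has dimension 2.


The number of components of a rank-r tensor in d dimensions is d^r.
Here d = 2 and r = 2.
2^2 = 4

4


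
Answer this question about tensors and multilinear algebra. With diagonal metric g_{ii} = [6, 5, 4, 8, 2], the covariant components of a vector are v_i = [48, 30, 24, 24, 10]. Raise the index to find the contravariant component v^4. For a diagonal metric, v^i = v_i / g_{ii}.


To raise an index with a diagonal metric: v^i = v_i / g_{ii}.
For index 4: v_4 = 24, g_{44} = 8
v^4 = 24 / 8 = 3

3


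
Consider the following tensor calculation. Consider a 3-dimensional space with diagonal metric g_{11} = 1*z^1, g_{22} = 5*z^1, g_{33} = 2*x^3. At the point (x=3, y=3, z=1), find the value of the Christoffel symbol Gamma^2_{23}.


For a diagonal metric, Gamma^k_{ij} = (1/2) g^{kk} (dg_{ik}/dx_j + dg_{jk}/dx_i - dg_{ij}/dx_k).
The metric is diagonal, so g_{ab} = 0 for a != b.
At the given point: g_{11} = 1, g_{22} = 5, g_{33} = 54
g^{22} = 1/5
dg_{22}/dx_3 = dg_{22}/dx_3 = 5
dg_{32}/dx_2 = 0 (off-diagonal)
dg_{23}/dx_2 = 0 (off-diagonal)
Numerator = 5 + 0 - 0 = 5
Gamma^2_{23} = 5 / (2 * 5) = 1/2

1/2


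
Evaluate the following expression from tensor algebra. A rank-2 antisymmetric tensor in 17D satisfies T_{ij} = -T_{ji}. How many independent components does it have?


An antisymmetric rank-2 tensor satisfies A_{ij} = -A_{ji}, so diagonal entries are zero.
The independent components are the upper-triangular entries: C(n, 2) = n(n-1)/2.
n = 17
C(17, 2) = 17 * 16 / 2 = 272 / 2 = 136

136


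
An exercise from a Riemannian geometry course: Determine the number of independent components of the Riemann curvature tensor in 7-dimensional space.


The Riemann tensor in d dimensions has d^2(d^2 - 1)/12 independent components.
d = 7, so d^2 = 49
d^2 - 1 = 48
d^2(d^2 - 1) = 49 * 48 = 2352
Divide by 12: 2352 / 12 = 196

196


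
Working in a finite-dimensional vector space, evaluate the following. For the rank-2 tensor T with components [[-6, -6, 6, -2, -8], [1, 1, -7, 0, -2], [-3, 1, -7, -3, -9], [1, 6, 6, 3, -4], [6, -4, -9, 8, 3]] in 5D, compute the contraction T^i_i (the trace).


The contraction (trace) of a rank-2 tensor is the sum of its diagonal elements.
Diagonal entries: A[1,1] = -6, A[2,2] = 1, A[3,3] = -7, A[4,4] = 3, A[5,5] = 3
Tr(A) = -6 + 1 + -7 + 3 + 3 = -6

-6


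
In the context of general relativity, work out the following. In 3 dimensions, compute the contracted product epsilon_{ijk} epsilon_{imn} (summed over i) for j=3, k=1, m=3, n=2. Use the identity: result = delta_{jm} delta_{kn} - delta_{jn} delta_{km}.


Using the identity: epsilon_{ijk} epsilon_{imn} = delta_{jm} delta_{kn} - delta_{jn} delta_{km}.
delta_{33} = 1
delta_{12} = 0
delta_{32} = 0
delta_{13} = 0
Result = 1 * 0 - 0 * 0 = 0 - 0 = 0

0


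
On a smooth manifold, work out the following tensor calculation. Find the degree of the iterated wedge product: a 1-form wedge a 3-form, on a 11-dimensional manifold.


The degree of a wedge product is the sum of the degrees of the individual forms.
Degrees: 1, 3
Total degree = 1 + 3 = 4

4


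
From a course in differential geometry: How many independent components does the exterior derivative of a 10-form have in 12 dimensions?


The exterior derivative of a p-form is a (p+1)-form.
Its number of independent components is C(n, p+1).
n = 12, p+1 = 11
C(12, 11) = 12

12


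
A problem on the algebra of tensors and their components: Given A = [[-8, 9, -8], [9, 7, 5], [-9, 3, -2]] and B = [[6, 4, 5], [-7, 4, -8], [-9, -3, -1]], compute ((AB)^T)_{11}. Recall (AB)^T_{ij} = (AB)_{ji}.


(AB)^T_{ij} = (AB)_{ji} = sum_k A_{jk} B_{ki}.
For i=1, j=1 we need (AB)_{11}:
A_{11} * B_{11} = -8 * 6 = -48
A_{12} * B_{21} = 9 * -7 = -63
A_{13} * B_{31} = -8 * -9 = 72
Sum = -48 + -63 + 72 = -39

-39


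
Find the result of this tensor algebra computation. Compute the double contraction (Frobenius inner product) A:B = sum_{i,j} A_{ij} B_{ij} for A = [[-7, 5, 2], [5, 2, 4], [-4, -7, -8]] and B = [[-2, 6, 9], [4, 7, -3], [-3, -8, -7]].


A:B = sum over all i,j of A_{ij} * B_{ij}.
Row 1: -7*-2=14, 5*6=30, 2*9=18 => row sum = 62
Row 2: 5*4=20, 2*7=14, 4*-3=-12 => row sum = 22
Row 3: -4*-3=12, -7*-8=56, -8*-7=56 => row sum = 124
Total = 62 + 22 + 124 = 208

208


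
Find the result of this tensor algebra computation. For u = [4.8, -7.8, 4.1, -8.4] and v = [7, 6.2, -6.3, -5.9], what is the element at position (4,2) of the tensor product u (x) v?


The outer product entry T_{ij} = u_i * v_j.
We need i=4, j=2.
u_4 = -8.4, v_2 = 6.2
T_{4,2} = -8.4 * 6.2 = -52.08

-52.08


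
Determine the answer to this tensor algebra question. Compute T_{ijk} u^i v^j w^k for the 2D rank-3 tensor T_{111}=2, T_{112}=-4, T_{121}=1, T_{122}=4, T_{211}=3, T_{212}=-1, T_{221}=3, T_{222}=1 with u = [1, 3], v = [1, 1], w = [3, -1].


S = sum over i,j,k of T_{ijk} u_i v_j w_k. Expanding all 8 terms:
T_{111}*u_1*v_1*w_1 = 2*1*1*3 = 6  (running total: 6)
T_{112}*u_1*v_1*w_2 = -4*1*1*-1 = 4  (running total: 10)
T_{121}*u_1*v_2*w_1 = 1*1*1*3 = 3  (running total: 13)
T_{122}*u_1*v_2*w_2 = 4*1*1*-1 = -4  (running total: 9)
T_{211}*u_2*v_1*w_1 = 3*3*1*3 = 27  (running total: 36)
T_{212}*u_2*v_1*w_2 = -1*3*1*-1 = 3  (running total: 39)
T_{221}*u_2*v_2*w_1 = 3*3*1*3 = 27  (running total: 66)
T_{222}*u_2*v_2*w_2 = 1*3*1*-1 = -3  (running total: 63)
S = 63

63


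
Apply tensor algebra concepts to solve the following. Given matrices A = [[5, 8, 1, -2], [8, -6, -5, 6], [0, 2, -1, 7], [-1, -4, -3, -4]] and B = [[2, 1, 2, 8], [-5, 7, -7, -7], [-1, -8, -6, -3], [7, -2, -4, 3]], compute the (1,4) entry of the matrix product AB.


(AB)_{ij} = sum_k A_{ik} B_{kj}.
For i=1, j=4:
A_{11} * B_{14} = 5 * 8 = 40
A_{12} * B_{24} = 8 * -7 = -56
A_{13} * B_{34} = 1 * -3 = -3
A_{14} * B_{44} = -2 * 3 = -6
Sum = 40 + -56 + -3 + -6 = -25

-25


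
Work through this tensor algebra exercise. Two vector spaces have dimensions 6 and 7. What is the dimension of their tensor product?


The dimension of a tensor product is the product of dimensions.
dim(V) = 6, dim(W) = 7
dim(V (x) W) = 6 * 7 = 42

42


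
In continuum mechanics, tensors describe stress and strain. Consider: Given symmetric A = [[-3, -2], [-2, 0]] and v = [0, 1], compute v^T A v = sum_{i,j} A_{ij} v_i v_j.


First compute Av:
(Av)_1 = -3*0 + -2*1 = -2
(Av)_2 = -2*0 + 0*1 = 0
Av = [-2, 0]
Then v^T (Av) = 0*-2 + 1*0
= 0 + 0 = 0

0


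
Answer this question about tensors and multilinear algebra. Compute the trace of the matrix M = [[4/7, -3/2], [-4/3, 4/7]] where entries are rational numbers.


The trace is the sum of diagonal entries.
Diagonal: M[1,1] = 4/7, M[2,2] = 4/7
Tr(M) = 4/7 + 4/7
Computing step by step:
After adding M[1,1]: 4/7
After adding M[2,2]: 8/7
Tr(M) = 8/7

8/7


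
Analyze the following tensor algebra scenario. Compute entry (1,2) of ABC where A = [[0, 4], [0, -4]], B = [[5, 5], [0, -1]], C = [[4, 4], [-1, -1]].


(ABC)_{12} = sum_m (AB)_{1m} C_{m2}. First compute row 1 of AB.
(AB)_{11} = 0*5 + 4*0 = 0
(AB)_{12} = 0*5 + 4*-1 = -4
Now contract with column 2 of C:
(AB)_{11} * C_{12} = 0 * 4 = 0
(AB)_{12} * C_{22} = -4 * -1 = 4
(ABC)_{12} = 0 + 4 = 4

4


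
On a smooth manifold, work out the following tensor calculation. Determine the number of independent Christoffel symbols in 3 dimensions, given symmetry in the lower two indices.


Christoffel symbols Gamma^k_{ij} are symmetric in i,j, so there are d * d(d+1)/2 independent symbols.
d = 3
d(d+1)/2 = 3 * 4 / 2 = 6
Total = 3 * 6 = 18

18


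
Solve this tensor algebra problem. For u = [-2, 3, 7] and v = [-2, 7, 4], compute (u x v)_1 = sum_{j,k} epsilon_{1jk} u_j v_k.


(u x v)_1 = sum_{j,k} epsilon_{1jk} u_j v_k. Only permutations of (1,2,3) contribute; the two non-zero terms are:
eps_{123} u_2 v_3 = 1 * 3 * 4 = 12
eps_{132} u_3 v_2 = -1 * 7 * 7 = -49
(u x v)_1 = -37

-37


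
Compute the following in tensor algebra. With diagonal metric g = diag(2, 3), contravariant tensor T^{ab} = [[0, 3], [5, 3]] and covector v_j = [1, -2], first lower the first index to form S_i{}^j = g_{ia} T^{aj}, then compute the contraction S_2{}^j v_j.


Step 1: lower the first index. For a diagonal metric, g_{ia} T^{aj} = g_{ii} T^{ij} (no sum on i).
g_{22} = 3
S_2{}^1 = 3 * T^{21} = 3 * 5 = 15
S_2{}^2 = 3 * T^{22} = 3 * 3 = 9
Step 2: contract S_2{}^j with v_j.
S_2{}^1 * v_1 = 15 * 1 = 15
S_2{}^2 * v_2 = 9 * -2 = -18
Result = 15 + -18 = -3

-3


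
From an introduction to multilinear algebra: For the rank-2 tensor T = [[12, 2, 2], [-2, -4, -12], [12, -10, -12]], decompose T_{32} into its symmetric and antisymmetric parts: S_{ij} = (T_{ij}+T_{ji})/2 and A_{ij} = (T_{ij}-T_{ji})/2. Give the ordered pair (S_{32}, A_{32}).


T_{32} = -10
T_{23} = -12
S_{32} = (-10 + -12)/2 = -22/2 = -11
A_{32} = (-10 - -12)/2 = 2/2 = 1
Check: S + A = -11 + 1 = -10 = T_{32}.

(-11, 1)


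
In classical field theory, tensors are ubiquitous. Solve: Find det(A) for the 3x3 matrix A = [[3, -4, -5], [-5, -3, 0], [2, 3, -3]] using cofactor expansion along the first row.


Expanding along the first row, det(A) = a11*M_11 - a12*M_12 + a13*M_13, where M_1j is the (1,j) minor.
Minor M_11 = -3*-3 - 0*3 = 9
Minor M_12 = -5*-3 - 0*2 = 15
Minor M_13 = -5*3 - -3*2 = -9
det = 3*(9) - -4*(15) + -5*(-9)
    = 27 - -60 + 45
    = 132

132


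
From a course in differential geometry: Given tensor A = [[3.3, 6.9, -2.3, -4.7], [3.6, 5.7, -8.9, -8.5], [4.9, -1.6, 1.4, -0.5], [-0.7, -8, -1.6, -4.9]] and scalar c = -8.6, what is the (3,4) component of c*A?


Scalar multiplication: (cA)_{ij} = c * A_{ij}.
c = -8.6
A_{34} = -0.5
(cA)_{34} = -8.6 * -0.5 = 4.3

4.3


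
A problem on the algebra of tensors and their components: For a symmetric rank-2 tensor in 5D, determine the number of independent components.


A symmetric rank-2 tensor in d dimensions has d(d+1)/2 independent components.
d = 5
d(d+1)/2 = 5 * 6 / 2 = 30 / 2 = 15

15


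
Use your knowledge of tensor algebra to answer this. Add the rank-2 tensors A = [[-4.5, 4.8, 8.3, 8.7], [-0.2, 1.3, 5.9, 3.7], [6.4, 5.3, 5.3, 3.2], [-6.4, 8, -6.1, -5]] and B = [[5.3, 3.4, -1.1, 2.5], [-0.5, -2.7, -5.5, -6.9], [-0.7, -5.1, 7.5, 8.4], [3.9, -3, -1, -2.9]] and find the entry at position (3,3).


Tensor addition is component-wise: (A + B)_{ij} = A_{ij} + B_{ij}.
A_{33} = 5.3
B_{33} = 7.5
(A + B)_{33} = 5.3 + 7.5 = 12.8

12.8


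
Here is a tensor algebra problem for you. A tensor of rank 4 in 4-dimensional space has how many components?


The number of components of a rank-r tensor in d dimensions is d^r.
Here d = 4 and r = 4.
4^4 = 256

256


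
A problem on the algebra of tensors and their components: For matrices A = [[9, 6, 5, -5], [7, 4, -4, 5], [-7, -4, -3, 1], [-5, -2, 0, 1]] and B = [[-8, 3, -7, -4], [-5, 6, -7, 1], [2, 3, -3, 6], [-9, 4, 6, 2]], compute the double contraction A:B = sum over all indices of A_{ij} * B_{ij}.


A:B = sum over all i,j of A_{ij} * B_{ij}.
Row 1: 9*-8=-72, 6*3=18, 5*-7=-35, -5*-4=20 => row sum = -69
Row 2: 7*-5=-35, 4*6=24, -4*-7=28, 5*1=5 => row sum = 22
Row 3: -7*2=-14, -4*3=-12, -3*-3=9, 1*6=6 => row sum = -11
Row 4: -5*-9=45, -2*4=-8, 0*6=0, 1*2=2 => row sum = 39
Total = -69 + 22 + -11 + 39 = -19

-19


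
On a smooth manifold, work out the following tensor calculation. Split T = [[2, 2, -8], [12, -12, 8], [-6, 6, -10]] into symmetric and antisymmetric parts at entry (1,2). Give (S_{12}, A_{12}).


T_{12} = 2
T_{21} = 12
S_{12} = (2 + 12)/2 = 14/2 = 7
A_{12} = (2 - 12)/2 = -10/2 = -5
Check: S + A = 7 + -5 = 2 = T_{12}.

(7, -5)


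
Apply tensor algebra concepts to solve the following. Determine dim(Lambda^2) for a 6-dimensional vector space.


The dimension of the space of p-forms on an n-dimensional space is C(n, p).
n = 6, p = 2
C(6, 2) = 6! / (2! * 4!) = 15

15


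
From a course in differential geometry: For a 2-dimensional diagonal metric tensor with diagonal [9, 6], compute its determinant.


For a diagonal metric, the determinant is the product of diagonal entries.
Diagonal entries: 9, 6
det(g) = 9 * 6 = 54

54


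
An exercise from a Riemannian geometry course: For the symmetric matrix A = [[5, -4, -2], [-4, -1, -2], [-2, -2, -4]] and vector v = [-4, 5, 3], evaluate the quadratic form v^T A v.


First compute Av:
(Av)_1 = 5*-4 + -4*5 + -2*3 = -46
(Av)_2 = -4*-4 + -1*5 + -2*3 = 5
(Av)_3 = -2*-4 + -2*5 + -4*3 = -14
Av = [-46, 5, -14]
Then v^T (Av) = -4*-46 + 5*5 + 3*-14
= 184 + 25 + -42 = 167

167


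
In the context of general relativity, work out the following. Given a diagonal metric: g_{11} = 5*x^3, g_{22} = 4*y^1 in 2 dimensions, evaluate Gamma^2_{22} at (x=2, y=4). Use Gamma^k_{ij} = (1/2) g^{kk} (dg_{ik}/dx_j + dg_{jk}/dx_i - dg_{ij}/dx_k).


For a diagonal metric, Gamma^k_{ij} = (1/2) g^{kk} (dg_{ik}/dx_j + dg_{jk}/dx_i - dg_{ij}/dx_k).
The metric is diagonal, so g_{ab} = 0 for a != b.
At the given point: g_{11} = 40, g_{22} = 16
g^{22} = 1/16
dg_{22}/dx_2 = dg_{22}/dx_2 = 4
dg_{22}/dx_2 = dg_{22}/dx_2 = 4
dg_{22}/dx_2 = dg_{22}/dx_2 = 4
Numerator = 4 + 4 - 4 = 4
Gamma^2_{22} = 4 / (2 * 16) = 1/8

1/8


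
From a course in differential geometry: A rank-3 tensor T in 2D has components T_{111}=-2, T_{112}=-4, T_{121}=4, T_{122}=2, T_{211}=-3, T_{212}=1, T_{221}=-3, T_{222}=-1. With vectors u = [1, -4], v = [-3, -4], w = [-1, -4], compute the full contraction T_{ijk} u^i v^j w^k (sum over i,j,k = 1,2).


S = sum over i,j,k of T_{ijk} u_i v_j w_k. Expanding all 8 terms:
T_{111}*u_1*v_1*w_1 = -2*1*-3*-1 = -6  (running total: -6)
T_{112}*u_1*v_1*w_2 = -4*1*-3*-4 = -48  (running total: -54)
T_{121}*u_1*v_2*w_1 = 4*1*-4*-1 = 16  (running total: -38)
T_{122}*u_1*v_2*w_2 = 2*1*-4*-4 = 32  (running total: -6)
T_{211}*u_2*v_1*w_1 = -3*-4*-3*-1 = 36  (running total: 30)
T_{212}*u_2*v_1*w_2 = 1*-4*-3*-4 = -48  (running total: -18)
T_{221}*u_2*v_2*w_1 = -3*-4*-4*-1 = 48  (running total: 30)
T_{222}*u_2*v_2*w_2 = -1*-4*-4*-4 = 64  (running total: 94)
S = 94

94


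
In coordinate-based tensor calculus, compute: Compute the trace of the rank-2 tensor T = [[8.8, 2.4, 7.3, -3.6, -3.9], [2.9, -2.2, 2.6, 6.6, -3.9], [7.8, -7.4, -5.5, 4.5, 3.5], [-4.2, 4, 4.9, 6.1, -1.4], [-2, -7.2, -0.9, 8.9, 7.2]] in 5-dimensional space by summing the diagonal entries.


The contraction (trace) of a rank-2 tensor is the sum of its diagonal elements.
Diagonal entries: A[1,1] = 8.8, A[2,2] = -2.2, A[3,3] = -5.5, A[4,4] = 6.1, A[5,5] = 7.2
Tr(A) = 8.8 + -2.2 + -5.5 + 6.1 + 7.2 = 14.4

14.4


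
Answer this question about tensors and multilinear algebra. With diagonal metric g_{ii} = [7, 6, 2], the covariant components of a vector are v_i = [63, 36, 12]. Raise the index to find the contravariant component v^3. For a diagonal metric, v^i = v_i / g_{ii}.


To raise an index with a diagonal metric: v^i = v_i / g_{ii}.
For index 3: v_3 = 12, g_{33} = 2
v^3 = 12 / 2 = 6

6


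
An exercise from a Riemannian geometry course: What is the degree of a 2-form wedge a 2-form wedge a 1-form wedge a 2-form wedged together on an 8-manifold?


The degree of a wedge product is the sum of the degrees of the individual forms.
Degrees: 2, 2, 1, 2
Total degree = 2 + 2 + 1 + 2 = 7

7


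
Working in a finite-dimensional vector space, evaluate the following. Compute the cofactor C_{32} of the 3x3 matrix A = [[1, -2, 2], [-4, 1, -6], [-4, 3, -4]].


To find cofactor C_{32}, delete row 3 and column 2.
The resulting 2x2 submatrix is: [[1, 2], [-4, -6]]
Minor M_{32} = 1*-6 - 2*-4
  = -6 - -8 = 2
Sign = (-1)^(3+2) = (-1)^5 = -1
Cofactor C_{32} = -1 * 2 = -2

-2


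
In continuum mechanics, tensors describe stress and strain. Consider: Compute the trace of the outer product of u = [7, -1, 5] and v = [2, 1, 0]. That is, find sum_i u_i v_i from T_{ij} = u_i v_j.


The outer product gives T_{ij} = u_i v_j.
The trace (contraction) is Tr(T) = sum_i T_{ii} = sum_i u_i v_i.
Diagonal entries:
T_{11} = u_1 * v_1 = 7 * 2 = 14
T_{22} = u_2 * v_2 = -1 * 1 = -1
T_{33} = u_3 * v_3 = 5 * 0 = 0
Tr(T) = 14 + -1 + 0 = 13

13
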